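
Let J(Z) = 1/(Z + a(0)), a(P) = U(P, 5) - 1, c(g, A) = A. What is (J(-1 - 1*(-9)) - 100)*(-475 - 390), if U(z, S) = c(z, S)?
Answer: 1037135/12 ≈ 86428.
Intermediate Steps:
U(z, S) = S
a(P) = 4 (a(P) = 5 - 1 = 4)
J(Z) = 1/(4 + Z) (J(Z) = 1/(Z + 4) = 1/(4 + Z))
(J(-1 - 1*(-9)) - 100)*(-475 - 390) = (1/(4 + (-1 - 1*(-9))) - 100)*(-475 - 390) = (1/(4 + (-1 + 9)) - 100)*(-865) = (1/(4 + 8) - 100)*(-865) = (1/12 - 100)*(-865) = -1199/12*(-865) = 1037135/12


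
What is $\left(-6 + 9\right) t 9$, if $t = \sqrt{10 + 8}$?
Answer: $81 \sqrt{2} \approx 114.55$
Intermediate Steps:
$t = 3 \sqrt{2}$ ($t = \sqrt{18} = 3 \sqrt{2} \approx 4.2426$)
$\left(-6 + 9\right) t 9 = \left(-6 + 9\right) 3 \sqrt{2} \cdot 9 = 3 \cdot 3 \sqrt{2} \cdot 9 = 9 \sqrt{2} \cdot 9 = 81 \sqrt{2}$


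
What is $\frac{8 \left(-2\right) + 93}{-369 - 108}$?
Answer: $- \frac{77}{477} \approx -0.16143$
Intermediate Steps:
$\frac{8 \left(-2\right) + 93}{-369 - 108} = \frac{-16 + 93}{-369 - 108} = \frac{77}{-477} = 77 \left(- \frac{1}{477}\right) = - \frac{77}{477}$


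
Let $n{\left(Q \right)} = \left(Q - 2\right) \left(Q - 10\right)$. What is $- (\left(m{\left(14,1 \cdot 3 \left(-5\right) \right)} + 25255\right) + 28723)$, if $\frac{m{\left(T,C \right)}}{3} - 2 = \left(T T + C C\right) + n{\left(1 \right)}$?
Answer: $-55274$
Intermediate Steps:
$n{\left(Q \right)} = \left(-10 + Q\right) \left(-2 + Q\right)$ ($n{\left(Q \right)} = \left(-2 + Q\right) \left(-10 + Q\right) = \left(-10 + Q\right) \left(-2 + Q\right)$)
$m{\left(T,C \right)} = 33 + 3 C^{2} + 3 T^{2}$ ($m{\left(T,C \right)} = 6 + 3 \left(\left(T T + C C\right) + \left(20 + 1^{2} - 12\right)\right) = 6 + 3 \left(\left(T^{2} + C^{2}\right) + \left(20 + 1 - 12\right)\right) = 6 + 3 \left(\left(C^{2} + T^{2}\right) + 9\right) = 6 + 3 \left(9 + C^{2} + T^{2}\right) = 6 + \left(27 + 3 C^{2} + 3 T^{2}\right) = 33 + 3 C^{2} + 3 T^{2}$)
$- (\left(m{\left(14,1 \cdot 3 \left(-5\right) \right)} + 25255\right) + 28723) = - (\left(\left(33 + 3 \left(1 \cdot 3 \left(-5\right)\right)^{2} + 3 \cdot 14^{2}\right) + 25255\right) + 28723) = - (\left(\left(33 + 3 \left(3 \left(-5\right)\right)^{2} + 3 \cdot 196\right) + 25255\right) + 28723) = - (\left(\left(33 + 3 \left(-15\right)^{2} + 588\right) + 25255\right) + 28723) = - (\left(\left(33 + 3 \cdot 225 + 588\right) + 25255\right) + 28723) = - (\left(\left(33 + 675 + 588\right) + 25255\right) + 28723) = - (\left(1296 + 25255\right) + 28723) = - (26551 + 28723) = \left(-1\right) 55274 = -55274$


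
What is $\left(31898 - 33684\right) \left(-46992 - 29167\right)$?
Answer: $136019974$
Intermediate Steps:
$\left(31898 - 33684\right) \left(-46992 - 29167\right) = \left(-1786\right) \left(-76159\right) = 136019974$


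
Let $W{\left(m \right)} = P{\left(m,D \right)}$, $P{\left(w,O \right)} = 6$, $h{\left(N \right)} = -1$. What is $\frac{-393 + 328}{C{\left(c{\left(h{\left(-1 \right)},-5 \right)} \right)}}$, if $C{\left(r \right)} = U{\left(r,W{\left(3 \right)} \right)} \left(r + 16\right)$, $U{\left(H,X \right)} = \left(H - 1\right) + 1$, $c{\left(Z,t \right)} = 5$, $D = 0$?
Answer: $- \frac{13}{21} \approx -0.61905$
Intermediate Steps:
$W{\left(m \right)} = 6$
$U{\left(H,X \right)} = H$ ($U{\left(H,X \right)} = \left(-1 + H\right) + 1 = H$)
$C{\left(r \right)} = r \left(16 + r\right)$ ($C{\left(r \right)} = r \left(r + 16\right) = r \left(16 + r\right)$)
$\frac{-393 + 328}{C{\left(c{\left(h{\left(-1 \right)},-5 \right)} \right)}} = \frac{-393 + 328}{5 \left(16 + 5\right)} = - \frac{65}{5 \cdot 21} = - \frac{65}{105} = \left(-65\right) \frac{1}{105} = - \frac{13}{21}$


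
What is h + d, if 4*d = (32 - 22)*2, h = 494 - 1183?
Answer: -684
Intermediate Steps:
h = -689
d = 5 (d = ((32 - 22)*2)/4 = (10*2)/4 = (¼)*20 = 5)
h + d = -689 + 5 = -684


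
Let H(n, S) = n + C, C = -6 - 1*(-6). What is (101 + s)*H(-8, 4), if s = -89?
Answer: -96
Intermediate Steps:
C = 0 (C = -6 + 6 = 0)
H(n, S) = n (H(n, S) = n + 0 = n)
(101 + s)*H(-8, 4) = (101 - 89)*(-8) = 12*(-8) = -96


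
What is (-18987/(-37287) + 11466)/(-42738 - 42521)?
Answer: -142517243/1059684111 ≈ -0.13449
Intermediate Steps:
(-18987/(-37287) + 11466)/(-42738 - 42521) = (-18987*(-1/37287) + 11466)/(-85259) = (6329/12429 + 11466)*(-1/85259) = (142517243/12429)*(-1/85259) = -142517243/1059684111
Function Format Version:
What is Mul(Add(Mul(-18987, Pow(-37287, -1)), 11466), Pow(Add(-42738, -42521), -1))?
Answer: Rational(-142517243, 1059684111) ≈ -0.13449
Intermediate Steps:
Mul(Add(Mul(-18987, Pow(-37287, -1)), 11466), Pow(Add(-42738, -42521), -1)) = Mul(Add(Mul(-18987, Rational(-1, 37287)), 11466), Pow(-85259, -1)) = Mul(Add(Rational(6329, 12429), 11466), Rational(-1, 85259)) = Mul(Rational(142517243, 12429), Rational(-1, 85259)) = Rational(-142517243, 1059684111)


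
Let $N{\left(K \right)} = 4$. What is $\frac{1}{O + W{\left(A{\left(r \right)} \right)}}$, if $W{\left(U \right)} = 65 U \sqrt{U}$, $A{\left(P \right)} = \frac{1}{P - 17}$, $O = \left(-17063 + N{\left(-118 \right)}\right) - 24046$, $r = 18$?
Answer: $- \frac{1}{41040} \approx -2.4366 \cdot 10^{-5}$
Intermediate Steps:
$O = -41105$ ($O = \left(-17063 + 4\right) - 24046 = -17059 - 24046 = -41105$)
$A{\left(P \right)} = \frac{1}{-17 + P}$
$W{\left(U \right)} = 65 U^{\frac{3}{2}}$
$\frac{1}{O + W{\left(A{\left(r \right)} \right)}} = \frac{1}{-41105 + 65 \left(\frac{1}{-17 + 18}\right)^{\frac{3}{2}}} = \frac{1}{-41105 + 65 \left(1^{-1}\right)^{\frac{3}{2}}} = \frac{1}{-41105 + 65 \cdot 1^{\frac{3}{2}}} = \frac{1}{-41105 + 65 \cdot 1} = \frac{1}{-41105 + 65} = \frac{1}{-41040} = - \frac{1}{41040}$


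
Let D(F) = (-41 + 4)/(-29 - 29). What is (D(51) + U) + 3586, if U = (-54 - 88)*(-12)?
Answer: 306857/58 ≈ 5290.6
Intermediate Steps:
D(F) = 37/58 (D(F) = -37/(-58) = -37*(-1/58) = 37/58)
U = 1704 (U = -142*(-12) = 1704)
(D(51) + U) + 3586 = (37/58 + 1704) + 3586 = 98869/58 + 3586 = 306857/58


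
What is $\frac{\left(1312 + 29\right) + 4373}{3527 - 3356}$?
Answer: $\frac{5714}{171} \approx 33.415$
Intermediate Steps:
$\frac{\left(1312 + 29\right) + 4373}{3527 - 3356} = \frac{1341 + 4373}{171} = 5714 \cdot \frac{1}{171} = \frac{5714}{171}$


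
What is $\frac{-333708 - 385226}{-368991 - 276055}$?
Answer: $\frac{359467}{322523} \approx 1.1145$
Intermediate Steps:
$\frac{-333708 - 385226}{-368991 - 276055} = - \frac{718934}{-645046} = \left(-718934\right) \left(- \frac{1}{645046}\right) = \frac{359467}{322523}$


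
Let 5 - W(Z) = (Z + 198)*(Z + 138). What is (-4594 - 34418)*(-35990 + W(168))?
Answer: 5773034772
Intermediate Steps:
W(Z) = 5 - (138 + Z)*(198 + Z) (W(Z) = 5 - (Z + 198)*(Z + 138) = 5 - (198 + Z)*(138 + Z) = 5 - (138 + Z)*(198 + Z))
(-4594 - 34418)*(-35990 + W(168)) = (-4594 - 34418)*(-35990 + (-27319 - 1*168**2 - 336*168)) = -39012*(-35990 + (-27319 - 1*28224 - 56448)) = -39012*(-35990 + (-27319 - 28224 - 56448)) = -39012*(-35990 - 111991) = -39012*(-147981) = 5773034772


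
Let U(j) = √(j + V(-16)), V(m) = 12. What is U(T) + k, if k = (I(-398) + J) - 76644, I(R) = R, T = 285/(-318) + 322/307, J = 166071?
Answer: 89029 + √12869417282/32542 ≈ 89033.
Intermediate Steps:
T = 4967/32542 (T = 285*(-1/318) + 322*(1/307) = -95/106 + 322/307 = 4967/32542 ≈ 0.15263)
U(j) = √(12 + j) (U(j) = √(j + 12) = √(12 + j))
k = 89029 (k = (-398 + 166071) - 76644 = 165673 - 76644 = 89029)
U(T) + k = √(12 + 4967/32542) + 89029 = √(395471/32542) + 89029 = √12869417282/32542 + 89029 = 89029 + √12869417282/32542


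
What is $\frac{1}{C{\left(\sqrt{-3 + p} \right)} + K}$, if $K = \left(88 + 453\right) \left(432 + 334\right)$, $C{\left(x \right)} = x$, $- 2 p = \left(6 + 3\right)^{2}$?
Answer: $\frac{828812}{343464665759} - \frac{i \sqrt{174}}{343464665759} \approx 2.4131 \cdot 10^{-6} - 3.8405 \cdot 10^{-11} i$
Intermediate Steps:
$p = - \frac{81}{2}$ ($p = - \frac{\left(6 + 3\right)^{2}}{2} = - \frac{9^{2}}{2} = \left(- \frac{1}{2}\right) 81 = - \frac{81}{2} \approx -40.5$)
$K = 414406$ ($K = 541 \cdot 766 = 414406$)
$\frac{1}{C{\left(\sqrt{-3 + p} \right)} + K} = \frac{1}{\sqrt{-3 - \frac{81}{2}} + 414406} = \frac{1}{\sqrt{- \frac{87}{2}} + 414406} = \frac{1}{\frac{i \sqrt{174}}{2} + 414406} = \frac{1}{414406 + \frac{i \sqrt{174}}{2}}$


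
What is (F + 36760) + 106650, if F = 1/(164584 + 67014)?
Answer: 33213469181/231598 ≈ 1.4341e+5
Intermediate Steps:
F = 1/231598 ≈ 4.3178e-6
(F + 36760) + 106650 = (1/231598 + 36760) + 106650 = 8513542481/231598 + 106650 = 33213469181/231598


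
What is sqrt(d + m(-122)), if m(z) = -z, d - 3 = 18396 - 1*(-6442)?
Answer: sqrt(24963) ≈ 158.00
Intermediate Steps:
d = 24841 (d = 3 + (18396 - 1*(-6442)) = 3 + (18396 + 6442) = 3 + 24838 = 24841)
sqrt(d + m(-122)) = sqrt(24841 - 1*(-122)) = sqrt(24841 + 122) = sqrt(24963)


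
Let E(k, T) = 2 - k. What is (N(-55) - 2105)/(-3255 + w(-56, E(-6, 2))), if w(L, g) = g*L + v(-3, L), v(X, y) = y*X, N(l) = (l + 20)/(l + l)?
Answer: 46303/77770 ≈ 0.59538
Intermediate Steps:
N(l) = (20 + l)/(2*l) (N(l) = (20 + l)/((2*l)) = (20 + l)*(1/(2*l)) = (20 + l)/(2*l))
v(X, y) = X*y
w(L, g) = -3*L + L*g (w(L, g) = g*L - 3*L = L*g - 3*L = -3*L + L*g)
(N(-55) - 2105)/(-3255 + w(-56, E(-6, 2))) = ((½)*(20 - 55)/(-55) - 2105)/(-3255 - 56*(-3 + (2 - 1*(-6)))) = ((½)*(-1/55)*(-35) - 2105)/(-3255 - 56*(-3 + (2 + 6))) = (7/22 - 2105)/(-3255 - 56*(-3 + 8)) = -46303/(22*(-3255 - 56*5)) = -46303/(22*(-3255 - 280)) = -46303/22/(-3535) = -46303/22*(-1/3535) = 46303/77770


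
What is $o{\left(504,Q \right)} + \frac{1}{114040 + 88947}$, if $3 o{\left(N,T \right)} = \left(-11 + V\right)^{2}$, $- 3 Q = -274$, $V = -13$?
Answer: $\frac{38973505}{202987} \approx 192.0$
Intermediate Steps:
$Q = \frac{274}{3}$ ($Q = \left(- \frac{1}{3}\right) \left(-274\right) = \frac{274}{3} \approx 91.333$)
$o{\left(N,T \right)} = 192$ ($o{\left(N,T \right)} = \frac{\left(-11 - 13\right)^{2}}{3} = \frac{\left(-24\right)^{2}}{3} = \frac{1}{3} \cdot 576 = 192$)
$o{\left(504,Q \right)} + \frac{1}{114040 + 88947} = 192 + \frac{1}{114040 + 88947} = 192 + \frac{1}{202987} = \frac{38973505}{202987}$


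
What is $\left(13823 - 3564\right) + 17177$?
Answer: $27436$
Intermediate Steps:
$\left(13823 - 3564\right) + 17177 = 10259 + 17177 = 27436$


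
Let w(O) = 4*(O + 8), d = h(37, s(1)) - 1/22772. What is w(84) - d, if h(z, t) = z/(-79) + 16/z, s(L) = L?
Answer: 24497414591/66562556 ≈ 368.04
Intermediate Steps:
h(z, t) = 16/z - z/79 (h(z, t) = z*(-1/79) + 16/z = -z/79 + 16/z = 16/z - z/79)
d = -2393983/66562556 (d = (16/37 - 1/79*37) - 1/22772 = (16*(1/37) - 37/79) - 1*1/22772 = (16/37 - 37/79) - 1/22772 = -105/2923 - 1/22772 = -2393983/66562556 ≈ -0.035966)
w(O) = 32 + 4*O (w(O) = 4*(8 + O) = 32 + 4*O)
w(84) - d = (32 + 4*84) - 1*(-2393983/66562556) = (32 + 336) + 2393983/66562556 = 368 + 2393983/66562556 = 24497414591/66562556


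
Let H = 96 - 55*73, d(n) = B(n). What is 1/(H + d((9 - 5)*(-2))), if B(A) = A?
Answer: -1/3927 ≈ -0.00025465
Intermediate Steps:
d(n) = n
H = -3919 (H = 96 - 4015 = -3919)
1/(H + d((9 - 5)*(-2))) = 1/(-3919 + (9 - 5)*(-2)) = 1/(-3919 + 4*(-2)) = 1/(-3919 - 8) = 1/(-3927) = -1/3927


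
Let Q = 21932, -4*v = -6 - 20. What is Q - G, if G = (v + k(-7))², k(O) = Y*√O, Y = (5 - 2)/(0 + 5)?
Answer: 2189227/100 - 39*I*√7/5 ≈ 21892.0 - 20.637*I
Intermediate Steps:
Y = ⅗ (Y = 3/5 = 3*(⅕) = ⅗ ≈ 0.60000)
v = 13/2 (v = -(-6 - 20)/4 = -¼*(-26) = 13/2 ≈ 6.5000)
k(O) = 3*√O/5
G = (13/2 + 3*I*√7/5)² (G = (13/2 + 3*√(-7)/5)² = (13/2 + 3*(I*√7)/5)² = (13/2 + 3*I*√7/5)² ≈ 39.73 + 20.637*I)
Q - G = 21932 - (3973/100 + 39*I*√7/5) = 21932 + (-3973/100 - 39*I*√7/5) = 2189227/100 - 39*I*√7/5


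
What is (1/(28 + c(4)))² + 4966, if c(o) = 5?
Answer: 5407975/1089 ≈ 4966.0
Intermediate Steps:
(1/(28 + c(4)))² + 4966 = (1/(28 + 5))² + 4966 = (1/33)² + 4966 = 1/1089 + 4966 = 5407975/1089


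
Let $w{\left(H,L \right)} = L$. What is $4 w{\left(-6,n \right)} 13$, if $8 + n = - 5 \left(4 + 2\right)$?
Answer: $-1976$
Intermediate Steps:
$n = -38$ ($n = -8 - 5 \left(4 + 2\right) = -8 - 30 = -38$)
$4 w{\left(-6,n \right)} 13 = 4 \left(-38\right) 13 = \left(-152\right) 13 = -1976$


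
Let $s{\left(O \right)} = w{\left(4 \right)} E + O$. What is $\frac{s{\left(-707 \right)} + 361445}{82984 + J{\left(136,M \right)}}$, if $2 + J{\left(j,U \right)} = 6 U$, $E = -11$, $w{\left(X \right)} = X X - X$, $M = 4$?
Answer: $\frac{180303}{41503} \approx 4.3443$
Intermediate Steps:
$w{\left(X \right)} = X^{2} - X$
$s{\left(O \right)} = -132 + O$ ($s{\left(O \right)} = 4 \left(-1 + 4\right) \left(-11\right) + O = 4 \cdot 3 \left(-11\right) + O = 12 \left(-11\right) + O = -132 + O$)
$J{\left(j,U \right)} = -2 + 6 U$
$\frac{s{\left(-707 \right)} + 361445}{82984 + J{\left(136,M \right)}} = \frac{\left(-132 - 707\right) + 361445}{82984 + \left(-2 + 6 \cdot 4\right)} = \frac{-839 + 361445}{82984 + \left(-2 + 24\right)} = \frac{360606}{82984 + 22} = \frac{360606}{83006} = 360606 \cdot \frac{1}{83006} = \frac{180303}{41503}$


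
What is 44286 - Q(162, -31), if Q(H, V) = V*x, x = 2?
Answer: 44348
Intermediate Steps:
Q(H, V) = 2*V (Q(H, V) = V*2 = 2*V)
44286 - Q(162, -31) = 44286 - 2*(-31) = 44286 - 1*(-62) = 44286 + 62 = 44348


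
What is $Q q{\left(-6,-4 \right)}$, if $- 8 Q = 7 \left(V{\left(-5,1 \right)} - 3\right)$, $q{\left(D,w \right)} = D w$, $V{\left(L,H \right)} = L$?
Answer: $168$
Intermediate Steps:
$Q = 7$ ($Q = - \frac{7 \left(-5 - 3\right)}{8} = - \frac{7 \left(-8\right)}{8} = \left(- \frac{1}{8}\right) \left(-56\right) = 7$)
$Q q{\left(-6,-4 \right)} = 7 \left(\left(-6\right) \left(-4\right)\right) = 7 \cdot 24 = 168$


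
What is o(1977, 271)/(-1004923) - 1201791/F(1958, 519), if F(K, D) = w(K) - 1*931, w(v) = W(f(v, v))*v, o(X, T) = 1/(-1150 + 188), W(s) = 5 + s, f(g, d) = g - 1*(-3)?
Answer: -1161814531394969/3720480311003222 ≈ -0.31228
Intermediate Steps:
f(g, d) = 3 + g (f(g, d) = g + 3 = 3 + g)
o(X, T) = -1/962 (o(X, T) = 1/(-962) = -1/962)
w(v) = v*(8 + v) (w(v) = (5 + (3 + v))*v = (8 + v)*v = v*(8 + v))
F(K, D) = -931 + K*(8 + K) (F(K, D) = K*(8 + K) - 1*931 = K*(8 + K) - 931 = -931 + K*(8 + K))
o(1977, 271)/(-1004923) - 1201791/F(1958, 519) = -1/962/(-1004923) - 1201791/(-931 + 1958*(8 + 1958)) = -1/962*(-1/1004923) - 1201791/(-931 + 1958*1966) = 1/966735926 - 1201791/(-931 + 3849428) = 1/966735926 - 1201791/3848497 = -1161814531394969/3720480311003222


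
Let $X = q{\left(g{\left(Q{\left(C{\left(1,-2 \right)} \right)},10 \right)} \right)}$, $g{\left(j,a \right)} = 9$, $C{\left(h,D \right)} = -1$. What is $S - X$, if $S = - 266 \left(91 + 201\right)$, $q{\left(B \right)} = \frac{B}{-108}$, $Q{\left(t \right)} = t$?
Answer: $- \frac{932063}{12} \approx -77672.0$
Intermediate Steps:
$q{\left(B \right)} = - \frac{B}{108}$ ($q{\left(B \right)} = B \left(- \frac{1}{108}\right) = - \frac{B}{108}$)
$X = - \frac{1}{12}$ ($X = \left(- \frac{1}{108}\right) 9 = - \frac{1}{12} \approx -0.083333$)
$S = -77672$ ($S = \left(-266\right) 292 = -77672$)
$S - X = -77672 - - \frac{1}{12} = -77672 + \frac{1}{12} = - \frac{932063}{12}$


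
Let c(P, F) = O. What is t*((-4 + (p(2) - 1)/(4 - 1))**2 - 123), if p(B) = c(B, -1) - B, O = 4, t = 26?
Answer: -25636/9 ≈ -2848.4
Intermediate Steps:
c(P, F) = 4
p(B) = 4 - B
t*((-4 + (p(2) - 1)/(4 - 1))**2 - 123) = 26*((-4 + ((4 - 1*2) - 1)/(4 - 1))**2 - 123) = 26*((-4 + ((4 - 2) - 1)/3)**2 - 123) = 26*((-4 + (2 - 1)*(1/3))**2 - 123) = 26*((-4 + 1*(1/3))**2 - 123) = 26*((-4 + 1/3)**2 - 123) = 26*((-11/3)**2 - 123) = 26*(121/9 - 123) = 26*(-986/9) = -25636/9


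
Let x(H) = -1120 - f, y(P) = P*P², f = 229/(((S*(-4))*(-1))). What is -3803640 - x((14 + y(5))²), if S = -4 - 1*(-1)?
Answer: -45630469/12 ≈ -3.8025e+6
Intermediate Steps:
S = -3 (S = -4 + 1 = -3)
f = -229/12 (f = 229/((-3*(-4)*(-1))) = 229/((12*(-1))) = 229/(-12) = 229*(-1/12) = -229/12 ≈ -19.083)
y(P) = P³
x(H) = -13211/12 (x(H) = -1120 - 1*(-229/12) = -1120 + 229/12 = -13211/12)
-3803640 - x((14 + y(5))²) = -3803640 - 1*(-13211/12) = -3803640 + 13211/12 = -45630469/12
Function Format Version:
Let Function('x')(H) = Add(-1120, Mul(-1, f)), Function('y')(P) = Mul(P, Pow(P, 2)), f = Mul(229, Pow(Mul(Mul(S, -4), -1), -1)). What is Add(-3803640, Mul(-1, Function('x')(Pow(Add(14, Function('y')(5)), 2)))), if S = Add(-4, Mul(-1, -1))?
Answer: Rational(-45630469, 12) ≈ -3.8025e+6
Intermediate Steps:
S = -3 (S = Add(-4, 1) = -3)
f = Rational(-229, 12) (f = Mul(229, Pow(Mul(Mul(-3, -4), -1), -1)) = Mul(229, Pow(Mul(12, -1), -1)) = Mul(229, Pow(-12, -1)) = Mul(229, Rational(-1, 12)) = Rational(-229, 12) ≈ -19.083)
Function('y')(P) = Pow(P, 3)
Function('x')(H) = Rational(-13211, 12) (Function('x')(H) = Add(-1120, Mul(-1, Rational(-229, 12))) = Add(-1120, Rational(229, 12)) = Rational(-13211, 12))
Add(-3803640, Mul(-1, Function('x')(Pow(Add(14, Function('y')(5)), 2)))) = Add(-3803640, Mul(-1, Rational(-13211, 12))) = Add(-3803640, Rational(13211, 12)) = Rational(-45630469, 12)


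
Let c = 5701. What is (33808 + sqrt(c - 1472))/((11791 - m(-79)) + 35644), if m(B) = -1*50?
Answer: 33808/47485 + sqrt(4229)/47485 ≈ 0.71334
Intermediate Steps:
m(B) = -50
(33808 + sqrt(c - 1472))/((11791 - m(-79)) + 35644) = (33808 + sqrt(5701 - 1472))/((11791 - 1*(-50)) + 35644) = (33808 + sqrt(4229))/((11791 + 50) + 35644) = (33808 + sqrt(4229))/(11841 + 35644) = (33808 + sqrt(4229))/47485 = (33808 + sqrt(4229))*(1/47485) = 33808/47485 + sqrt(4229)/47485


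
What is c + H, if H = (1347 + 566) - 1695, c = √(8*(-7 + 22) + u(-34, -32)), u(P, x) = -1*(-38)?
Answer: 218 + √158 ≈ 230.57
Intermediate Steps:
u(P, x) = 38
c = √158 (c = √(8*(-7 + 22) + 38) = √(8*15 + 38) = √(120 + 38) = √158 ≈ 12.570)
H = 218 (H = 1913 - 1695 = 218)
c + H = √158 + 218 = 218 + √158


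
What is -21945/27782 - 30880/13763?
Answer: -1159937195/382363666 ≈ -3.0336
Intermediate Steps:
-21945/27782 - 30880/13763 = -1159937195/382363666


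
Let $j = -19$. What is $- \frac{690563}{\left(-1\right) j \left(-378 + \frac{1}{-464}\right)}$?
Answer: $\frac{320421232}{3332467} \approx 96.151$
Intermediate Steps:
$- \frac{690563}{\left(-1\right) j \left(-378 + \frac{1}{-464}\right)} = - \frac{690563}{\left(-1\right) \left(- 19 \left(-378 + \frac{1}{-464}\right)\right)} = - \frac{690563}{\left(-1\right) \left(- 19 \left(-378 - \frac{1}{464}\right)\right)} = - \frac{690563}{\left(-1\right) \left(\left(-19\right) \left(- \frac{175393}{464}\right)\right)} = - \frac{690563}{\left(-1\right) \frac{3332467}{464}} = - \frac{690563}{- \frac{3332467}{464}} = \left(-690563\right) \left(- \frac{464}{3332467}\right) = \frac{320421232}{3332467}$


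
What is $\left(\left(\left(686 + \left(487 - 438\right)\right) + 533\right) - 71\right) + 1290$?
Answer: $2487$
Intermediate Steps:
$\left(\left(\left(686 + \left(487 - 438\right)\right) + 533\right) - 71\right) + 1290 = \left(\left(\left(686 + 49\right) + 533\right) - 71\right) + 1290 = \left(\left(735 + 533\right) - 71\right) + 1290 = \left(1268 - 71\right) + 1290 = 1197 + 1290 = 2487$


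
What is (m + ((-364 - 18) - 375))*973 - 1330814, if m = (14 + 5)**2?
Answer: -1716122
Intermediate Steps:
m = 361 (m = 19**2 = 361)
(m + ((-364 - 18) - 375))*973 - 1330814 = (361 + ((-364 - 18) - 375))*973 - 1330814 = (361 + (-382 - 375))*973 - 1330814 = (361 - 757)*973 - 1330814 = -396*973 - 1330814 = -385308 - 1330814 = -1716122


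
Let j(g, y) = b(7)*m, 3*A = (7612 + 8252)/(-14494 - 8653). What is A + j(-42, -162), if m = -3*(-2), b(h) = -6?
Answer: -838580/23147 ≈ -36.228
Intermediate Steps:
A = -5288/23147 (A = ((7612 + 8252)/(-14494 - 8653))/3 = (15864/(-23147))/3 = (15864*(-1/23147))/3 = (⅓)*(-15864/23147) = -5288/23147 ≈ -0.22845)
m = 6
j(g, y) = -36 (j(g, y) = -6*6 = -36)
A + j(-42, -162) = -5288/23147 - 36 = -838580/23147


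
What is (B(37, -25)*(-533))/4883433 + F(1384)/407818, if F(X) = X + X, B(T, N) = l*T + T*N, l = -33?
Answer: 239993455834/995775939597 ≈ 0.24101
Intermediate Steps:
B(T, N) = -33*T + N*T (B(T, N) = -33*T + T*N = -33*T + N*T)
F(X) = 2*X
(B(37, -25)*(-533))/4883433 + F(1384)/407818 = ((37*(-33 - 25))*(-533))/4883433 + (2*1384)/407818 = ((37*(-58))*(-533))*(1/4883433) + 2768*(1/407818) = -2146*(-533)*(1/4883433) + 1384/203909 = 1143818*(1/4883433) + 1384/203909 = 1143818/4883433 + 1384/203909 = 239993455834/995775939597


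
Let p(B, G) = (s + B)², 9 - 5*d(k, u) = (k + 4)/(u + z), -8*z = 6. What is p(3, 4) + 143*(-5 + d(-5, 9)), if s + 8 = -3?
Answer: -5852/15 ≈ -390.13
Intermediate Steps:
s = -11 (s = -8 - 3 = -11)
z = -¾ (z = -⅛*6 = -¾ ≈ -0.75000)
d(k, u) = 9/5 - (4 + k)/(5*(-¾ + u)) (d(k, u) = 9/5 - (k + 4)/(5*(u - ¾)) = 9/5 - (4 + k)/(5*(-¾ + u)))
p(B, G) = (-11 + B)²
p(3, 4) + 143*(-5 + d(-5, 9)) = (-11 + 3)² + 143*(-5 + (-43 - 4*(-5) + 36*9)/(5*(-3 + 4*9))) = (-8)² + 143*(-5 + (-43 + 20 + 324)/(5*(-3 + 36))) = 64 + 143*(-5 + (⅕)*301/33) = 64 + 143*(-5 + (⅕)*(1/33)*301) = 64 + 143*(-5 + 301/165) = 64 + 143*(-524/165) = 64 - 6812/15 = -5852/15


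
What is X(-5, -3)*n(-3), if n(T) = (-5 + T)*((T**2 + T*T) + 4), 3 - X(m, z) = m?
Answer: -1408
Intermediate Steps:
X(m, z) = 3 - m
n(T) = (-5 + T)*(4 + 2*T**2) (n(T) = (-5 + T)*((T**2 + T**2) + 4) = (-5 + T)*(2*T**2 + 4) = (-5 + T)*(4 + 2*T**2))
X(-5, -3)*n(-3) = (3 - 1*(-5))*(-20 - 10*(-3)**2 + 2*(-3)**3 + 4*(-3)) = (3 + 5)*(-20 - 10*9 + 2*(-27) - 12) = 8*(-20 - 90 - 54 - 12) = 8*(-176) = -1408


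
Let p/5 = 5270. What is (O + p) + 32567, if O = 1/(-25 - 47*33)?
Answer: 92853191/1576 ≈ 58917.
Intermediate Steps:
p = 26350 (p = 5*5270 = 26350)
O = -1/1576 (O = 1/(-25 - 1551) = 1/(-1576) = -1/1576 ≈ -0.00063452)
(O + p) + 32567 = (-1/1576 + 26350) + 32567 = 41527599/1576 + 32567 = 92853191/1576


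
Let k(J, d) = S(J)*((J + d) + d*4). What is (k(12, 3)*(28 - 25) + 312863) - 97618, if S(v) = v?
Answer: 216217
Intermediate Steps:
k(J, d) = J*(J + 5*d) (k(J, d) = J*((J + d) + d*4) = J*((J + d) + 4*d) = J*(J + 5*d))
(k(12, 3)*(28 - 25) + 312863) - 97618 = ((12*(12 + 5*3))*(28 - 25) + 312863) - 97618 = ((12*(12 + 15))*3 + 312863) - 97618 = ((12*27)*3 + 312863) - 97618 = (324*3 + 312863) - 97618 = (972 + 312863) - 97618 = 313835 - 97618 = 216217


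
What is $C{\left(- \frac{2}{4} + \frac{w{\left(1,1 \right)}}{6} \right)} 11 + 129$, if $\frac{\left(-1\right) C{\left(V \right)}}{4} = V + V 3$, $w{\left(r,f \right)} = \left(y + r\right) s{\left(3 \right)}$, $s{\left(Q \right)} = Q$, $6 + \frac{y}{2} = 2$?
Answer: $833$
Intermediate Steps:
$y = -8$ ($y = -12 + 2 \cdot 2 = -12 + 4 = -8$)
$w{\left(r,f \right)} = -24 + 3 r$ ($w{\left(r,f \right)} = \left(-8 + r\right) 3 = -24 + 3 r$)
$C{\left(V \right)} = - 16 V$ ($C{\left(V \right)} = - 4 \left(V + V 3\right) = - 4 \left(V + 3 V\right) = - 4 \cdot 4 V = - 16 V$)
$C{\left(- \frac{2}{4} + \frac{w{\left(1,1 \right)}}{6} \right)} 11 + 129 = - 16 \left(- \frac{2}{4} + \frac{-24 + 3 \cdot 1}{6}\right) 11 + 129 = - 16 \left(\left(-2\right) \frac{1}{4} + \left(-24 + 3\right) \frac{1}{6}\right) 11 + 129 = - 16 \left(- \frac{1}{2} - \frac{7}{2}\right) 11 + 129 = \left(-16\right) \left(-4\right) 11 + 129 = 64 \cdot 11 + 129 = 704 + 129 = 833$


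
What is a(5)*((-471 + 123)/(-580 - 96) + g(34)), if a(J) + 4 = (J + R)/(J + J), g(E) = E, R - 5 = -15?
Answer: -52497/338 ≈ -155.32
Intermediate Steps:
R = -10 (R = 5 - 15 = -10)
a(J) = -4 + (-10 + J)/(2*J) (a(J) = -4 + (J - 10)/(J + J) = -4 + (-10 + J)/((2*J)) = -4 + (-10 + J)*(1/(2*J)) = -4 + (-10 + J)/(2*J))
a(5)*((-471 + 123)/(-580 - 96) + g(34)) = (-7/2 - 5/5)*((-471 + 123)/(-580 - 96) + 34) = (-7/2 - 5*⅕)*(-348/(-676) + 34) = (-7/2 - 1)*(-348*(-1/676) + 34) = -9*(87/169 + 34)/2 = -9/2*5833/169 = -52497/338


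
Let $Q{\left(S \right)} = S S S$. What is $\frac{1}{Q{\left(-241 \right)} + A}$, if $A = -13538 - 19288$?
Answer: $- \frac{1}{14030347} \approx -7.1274 \cdot 10^{-8}$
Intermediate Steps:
$Q{\left(S \right)} = S^{3}$ ($Q{\left(S \right)} = S^{2} S = S^{3}$)
$A = -32826$
$\frac{1}{Q{\left(-241 \right)} + A} = \frac{1}{\left(-241\right)^{3} - 32826} = \frac{1}{-13997521 - 32826} = \frac{1}{-14030347} = - \frac{1}{14030347}$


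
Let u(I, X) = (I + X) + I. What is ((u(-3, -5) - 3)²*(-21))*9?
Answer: -37044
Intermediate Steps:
u(I, X) = X + 2*I
((u(-3, -5) - 3)²*(-21))*9 = (((-5 + 2*(-3)) - 3)²*(-21))*9 = (((-5 - 6) - 3)²*(-21))*9 = ((-11 - 3)²*(-21))*9 = ((-14)²*(-21))*9 = (196*(-21))*9 = -4116*9 = -37044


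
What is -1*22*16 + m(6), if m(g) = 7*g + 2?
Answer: -308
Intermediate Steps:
m(g) = 2 + 7*g
-1*22*16 + m(6) = -1*22*16 + (2 + 7*6) = -22*16 + (2 + 42) = -352 + 44 = -308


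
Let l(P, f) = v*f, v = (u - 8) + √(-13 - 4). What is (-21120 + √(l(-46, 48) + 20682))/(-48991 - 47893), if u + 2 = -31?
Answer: 5280/24221 - √(18714 + 48*I*√17)/96884 ≈ 0.21658 - 7.4661e-6*I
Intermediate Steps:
u = -33 (u = -2 - 31 = -33)
v = -41 + I*√17 (v = (-33 - 8) + √(-13 - 4) = -41 + √(-17) = -41 + I*√17 ≈ -41.0 + 4.1231*I)
l(P, f) = f*(-41 + I*√17) (l(P, f) = (-41 + I*√17)*f = f*(-41 + I*√17))
(-21120 + √(l(-46, 48) + 20682))/(-48991 - 47893) = (-21120 + √(48*(-41 + I*√17) + 20682))/(-48991 - 47893) = (-21120 + √((-1968 + 48*I*√17) + 20682))/(-96884) = (-21120 + √(18714 + 48*I*√17))*(-1/96884) = 5280/24221 - √(18714 + 48*I*√17)/96884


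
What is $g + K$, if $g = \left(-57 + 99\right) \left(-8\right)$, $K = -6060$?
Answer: $-6396$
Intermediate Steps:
$g = -336$ ($g = 42 \left(-8\right) = -336$)
$g + K = -336 - 6060 = -6396$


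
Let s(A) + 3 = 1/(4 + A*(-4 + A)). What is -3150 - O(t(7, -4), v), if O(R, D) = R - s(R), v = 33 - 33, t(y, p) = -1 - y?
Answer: -314499/100 ≈ -3145.0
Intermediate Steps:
v = 0
s(A) = -3 + 1/(4 + A*(-4 + A))
O(R, D) = R - (-11 - 3*R² + 12*R)/(4 + R² - 4*R)
-3150 - O(t(7, -4), v) = -3150 - (11 + (-1 - 1*7)³ - (-1 - 1*7)² - 8*(-1 - 1*7))/(4 + (-1 - 1*7)² - 4*(-1 - 1*7)) = -3150 - (11 + (-1 - 7)³ - (-1 - 7)² - 8*(-1 - 7))/(4 + (-1 - 7)² - 4*(-1 - 7)) = -3150 - (11 + (-8)³ - 1*(-8)² - 8*(-8))/(4 + (-8)² - 4*(-8)) = -3150 - (11 - 512 - 1*64 + 64)/(4 + 64 + 32) = -3150 - (11 - 512 - 64 + 64)/100 = -3150 - (-501)/100 = -3150 - 1*(-501/100) = -3150 + 501/100 = -314499/100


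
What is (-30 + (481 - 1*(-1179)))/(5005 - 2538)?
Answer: 1630/2467 ≈ 0.66072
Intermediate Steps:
(-30 + (481 - 1*(-1179)))/(5005 - 2538) = (-30 + (481 + 1179))/2467 = (-30 + 1660)*(1/2467) = 1630*(1/2467) = 1630/2467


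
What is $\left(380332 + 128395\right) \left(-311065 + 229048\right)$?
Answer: $-41724262359$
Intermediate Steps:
$\left(380332 + 128395\right) \left(-311065 + 229048\right) = 508727 \left(-82017\right) = -41724262359$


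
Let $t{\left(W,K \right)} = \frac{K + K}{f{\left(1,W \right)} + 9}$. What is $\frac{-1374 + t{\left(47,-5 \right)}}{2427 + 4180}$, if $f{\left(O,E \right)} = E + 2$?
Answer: $- \frac{39851}{191603} \approx -0.20799$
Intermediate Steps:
$f{\left(O,E \right)} = 2 + E$
$t{\left(W,K \right)} = \frac{2 K}{11 + W}$ ($t{\left(W,K \right)} = \frac{K + K}{\left(2 + W\right) + 9} = \frac{2 K}{11 + W}$)
$\frac{-1374 + t{\left(47,-5 \right)}}{2427 + 4180} = \frac{-1374 + 2 \left(-5\right) \frac{1}{11 + 47}}{2427 + 4180} = \frac{-1374 + 2 \left(-5\right) \frac{1}{58}}{6607} = \left(-1374 + 2 \left(-5\right) \frac{1}{58}\right) \frac{1}{6607} = \left(-1374 - \frac{5}{29}\right) \frac{1}{6607} = \left(- \frac{39851}{29}\right) \frac{1}{6607} = - \frac{39851}{191603}$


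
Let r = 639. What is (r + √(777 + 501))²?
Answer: 409599 + 3834*√142 ≈ 4.5529e+5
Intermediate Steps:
(r + √(777 + 501))² = (639 + √(777 + 501))² = (639 + √1278)² = (639 + 3*√142)²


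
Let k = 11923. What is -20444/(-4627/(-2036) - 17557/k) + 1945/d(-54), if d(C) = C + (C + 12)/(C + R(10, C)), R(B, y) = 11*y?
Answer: -578985359993308/22626244385 ≈ -25589.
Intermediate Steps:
d(C) = C + (12 + C)/(12*C) (d(C) = C + (C + 12)/(C + 11*C) = C + (12 + C)/((12*C)) = C + (12 + C)*(1/(12*C)) = C + (12 + C)/(12*C))
-20444/(-4627/(-2036) - 17557/k) + 1945/d(-54) = -20444/(-4627/(-2036) - 17557/11923) + 1945/(1/12 - 54 + 1/(-54)) = -20444/(-4627*(-1/2036) - 17557*1/11923) + 1945/(1/12 - 54 - 1/54) = -20444/(4627/2036 - 17557/11923) + 1945/(-5825/108) = -20444/19421669/24275228 + 1945*(-108/5825) = -20444*24275228/19421669 - 42012/1165 = -496282761232/19421669 - 42012/1165 = -578985359993308/22626244385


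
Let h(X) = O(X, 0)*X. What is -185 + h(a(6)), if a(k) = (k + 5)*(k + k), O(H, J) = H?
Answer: 17239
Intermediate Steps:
a(k) = 2*k*(5 + k) (a(k) = (5 + k)*(2*k) = 2*k*(5 + k))
h(X) = X² (h(X) = X*X = X²)
-185 + h(a(6)) = -185 + (2*6*(5 + 6))² = -185 + (2*6*11)² = -185 + 132² = -185 + 17424 = 17239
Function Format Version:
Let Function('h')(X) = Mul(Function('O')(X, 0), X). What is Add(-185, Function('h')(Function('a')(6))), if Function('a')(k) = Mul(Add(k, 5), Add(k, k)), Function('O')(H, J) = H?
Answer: 17239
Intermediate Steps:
Function('a')(k) = Mul(2, k, Add(5, k)) (Function('a')(k) = Mul(Add(5, k), Mul(2, k)) = Mul(2, k, Add(5, k)))
Function('h')(X) = Pow(X, 2) (Function('h')(X) = Mul(X, X) = Pow(X, 2))
Add(-185, Function('h')(Function('a')(6))) = Add(-185, Pow(Mul(2, 6, Add(5, 6)), 2)) = Add(-185, Pow(Mul(2, 6, 11), 2)) = Add(-185, Pow(132, 2)) = Add(-185, 17424) = 17239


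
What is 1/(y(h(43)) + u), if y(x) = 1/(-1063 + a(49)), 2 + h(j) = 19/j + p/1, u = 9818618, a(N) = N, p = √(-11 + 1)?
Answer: 1014/9956078651 ≈ 1.0185e-7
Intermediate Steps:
p = I*√10 (p = √(-10) = I*√10 ≈ 3.1623*I)
h(j) = -2 + 19/j + I*√10 (h(j) = -2 + (19/j + (I*√10)/1) = -2 + (19/j + (I*√10)*1) = -2 + (19/j + I*√10) = -2 + 19/j + I*√10)
y(x) = -1/1014 (y(x) = 1/(-1063 + 49) = 1/(-1014) = -1/1014)
1/(y(h(43)) + u) = 1/(-1/1014 + 9818618) = 1/(9956078651/1014) = 1014/9956078651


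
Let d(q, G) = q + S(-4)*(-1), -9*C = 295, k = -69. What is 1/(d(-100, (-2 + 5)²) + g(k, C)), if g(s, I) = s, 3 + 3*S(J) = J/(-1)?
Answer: -3/508 ≈ -0.0059055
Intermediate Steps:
C = -295/9 (C = -⅑*295 = -295/9 ≈ -32.778)
S(J) = -1 - J/3 (S(J) = -1 + (J/(-1))/3 = -1 + (J*(-1))/3 = -1 + (-J)/3 = -1 - J/3)
d(q, G) = -⅓ + q (d(q, G) = q + (-1 - ⅓*(-4))*(-1) = q + (-1 + 4/3)*(-1) = q + (⅓)*(-1) = q - ⅓ = -⅓ + q)
1/(d(-100, (-2 + 5)²) + g(k, C)) = 1/((-⅓ - 100) - 69) = 1/(-301/3 - 69) = 1/(-508/3) = -3/508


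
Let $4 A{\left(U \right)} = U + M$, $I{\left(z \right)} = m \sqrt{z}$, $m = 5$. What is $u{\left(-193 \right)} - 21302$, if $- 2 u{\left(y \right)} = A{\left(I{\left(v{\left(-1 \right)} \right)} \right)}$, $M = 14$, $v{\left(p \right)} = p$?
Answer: $- \frac{85215}{4} - \frac{5 i}{8} \approx -21304.0 - 0.625 i$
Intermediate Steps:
$I{\left(z \right)} = 5 \sqrt{z}$
$A{\left(U \right)} = \frac{7}{2} + \frac{U}{4}$ ($A{\left(U \right)} = \frac{U + 14}{4} = \frac{14 + U}{4} = \frac{7}{2} + \frac{U}{4}$)
$u{\left(y \right)} = - \frac{7}{4} - \frac{5 i}{8}$ ($u{\left(y \right)} = - \frac{\frac{7}{2} + \frac{5 \sqrt{-1}}{4}}{2} = - \frac{\frac{7}{2} + \frac{5 i}{4}}{2} = - \frac{7}{4} - \frac{5 i}{8}$)
$u{\left(-193 \right)} - 21302 = \left(- \frac{7}{4} - \frac{5 i}{8}\right) - 21302 = - \frac{85215}{4} - \frac{5 i}{8}$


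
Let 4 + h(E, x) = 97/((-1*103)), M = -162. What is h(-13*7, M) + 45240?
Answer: 4659211/103 ≈ 45235.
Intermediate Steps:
h(E, x) = -509/103 (h(E, x) = -4 + 97/((-1*103)) = -4 + 97/(-103) = -4 + 97*(-1/103) = -4 - 97/103 = -509/103)
h(-13*7, M) + 45240 = -509/103 + 45240 = 4659211/103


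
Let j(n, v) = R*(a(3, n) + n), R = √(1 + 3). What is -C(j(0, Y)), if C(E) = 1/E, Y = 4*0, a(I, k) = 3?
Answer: -⅙ ≈ -0.16667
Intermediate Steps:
R = 2 (R = √4 = 2)
Y = 0
j(n, v) = 6 + 2*n (j(n, v) = 2*(3 + n) = 6 + 2*n)
-C(j(0, Y)) = -1/(6 + 2*0) = -1/(6 + 0) = -1/6 = -1*⅙ = -⅙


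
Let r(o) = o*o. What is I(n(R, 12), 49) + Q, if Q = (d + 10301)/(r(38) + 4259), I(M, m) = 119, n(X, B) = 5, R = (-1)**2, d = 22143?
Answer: 711101/5703 ≈ 124.69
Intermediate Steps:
r(o) = o**2
R = 1
Q = 32444/5703 (Q = (22143 + 10301)/(38**2 + 4259) = 32444/(1444 + 4259) = 32444/5703 ≈ 5.6889)
I(n(R, 12), 49) + Q = 119 + 32444/5703 = 711101/5703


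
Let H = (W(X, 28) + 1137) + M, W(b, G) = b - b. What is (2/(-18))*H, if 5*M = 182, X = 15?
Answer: -5867/45 ≈ -130.38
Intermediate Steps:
M = 182/5 (M = (⅕)*182 = 182/5 ≈ 36.400)
W(b, G) = 0
H = 5867/5 (H = (0 + 1137) + 182/5 = 1137 + 182/5 = 5867/5 ≈ 1173.4)
(2/(-18))*H = (2/(-18))*(5867/5) = (2*(-1/18))*(5867/5) = -⅑*5867/5 = -5867/45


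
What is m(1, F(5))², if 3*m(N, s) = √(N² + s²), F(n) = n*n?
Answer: 626/9 ≈ 69.556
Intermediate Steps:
F(n) = n²
m(N, s) = √(N² + s²)/3
m(1, F(5))² = (√(1² + (5²)²)/3)² = (√(1 + 25²)/3)² = (√(1 + 625)/3)² = (√626/3)² = 626/9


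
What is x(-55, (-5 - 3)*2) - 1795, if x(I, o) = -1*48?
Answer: -1843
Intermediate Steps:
x(I, o) = -48
x(-55, (-5 - 3)*2) - 1795 = -48 - 1795 = -1843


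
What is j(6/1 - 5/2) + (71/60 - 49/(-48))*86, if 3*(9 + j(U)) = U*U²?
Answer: 3897/20 ≈ 194.85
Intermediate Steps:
j(U) = -9 + U³/3 (j(U) = -9 + (U*U²)/3 = -9 + U³/3)
j(6/1 - 5/2) + (71/60 - 49/(-48))*86 = (-9 + (6/1 - 5/2)³/3) + (71/60 - 49/(-48))*86 = (-9 + (6*1 - 5*½)³/3) + (71*(1/60) - 49*(-1/48))*86 = (-9 + (6 - 5/2)³/3) + (71/60 + 49/48)*86 = (-9 + (7/2)³/3) + (529/240)*86 = (-9 + (⅓)*(343/8)) + 22747/120 = (-9 + 343/24) + 22747/120 = 127/24 + 22747/120 = 3897/20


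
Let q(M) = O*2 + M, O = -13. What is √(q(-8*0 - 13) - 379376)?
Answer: I*√379415 ≈ 615.97*I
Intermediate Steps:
q(M) = -26 + M (q(M) = -13*2 + M = -26 + M)
√(q(-8*0 - 13) - 379376) = √((-26 + (-8*0 - 13)) - 379376) = √((-26 + (0 - 13)) - 379376) = √((-26 - 13) - 379376) = √(-39 - 379376) = √(-379415) = I*√379415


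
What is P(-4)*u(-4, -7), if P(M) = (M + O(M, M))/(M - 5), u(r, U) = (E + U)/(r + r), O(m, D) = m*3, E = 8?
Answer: -2/9 ≈ -0.22222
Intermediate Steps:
O(m, D) = 3*m
u(r, U) = (8 + U)/(2*r) (u(r, U) = (8 + U)/(r + r) = (8 + U)/((2*r)) = (8 + U)*(1/(2*r)) = (8 + U)/(2*r))
P(M) = 4*M/(-5 + M) (P(M) = (M + 3*M)/(M - 5) = (4*M)/(-5 + M) = 4*M/(-5 + M))
P(-4)*u(-4, -7) = (4*(-4)/(-5 - 4))*((½)*(8 - 7)/(-4)) = (4*(-4)/(-9))*((½)*(-¼)*1) = (4*(-4)*(-⅑))*(-⅛) = (16/9)*(-⅛) = -2/9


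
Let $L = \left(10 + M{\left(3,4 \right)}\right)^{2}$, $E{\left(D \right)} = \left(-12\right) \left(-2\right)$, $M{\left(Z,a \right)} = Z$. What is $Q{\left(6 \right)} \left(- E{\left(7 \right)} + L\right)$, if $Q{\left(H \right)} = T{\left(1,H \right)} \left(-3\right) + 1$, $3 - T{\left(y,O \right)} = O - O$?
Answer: $-1160$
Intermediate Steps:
$T{\left(y,O \right)} = 3$ ($T{\left(y,O \right)} = 3 - \left(O - O\right) = 3 - 0 = 3 + 0 = 3$)
$E{\left(D \right)} = 24$
$Q{\left(H \right)} = -8$ ($Q{\left(H \right)} = 3 \left(-3\right) + 1 = -9 + 1 = -8$)
$L = 169$ ($L = \left(10 + 3\right)^{2} = 13^{2} = 169$)
$Q{\left(6 \right)} \left(- E{\left(7 \right)} + L\right) = - 8 \left(\left(-1\right) 24 + 169\right) = - 8 \left(-24 + 169\right) = \left(-8\right) 145 = -1160$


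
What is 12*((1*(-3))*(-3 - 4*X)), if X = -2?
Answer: -180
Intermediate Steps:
12*((1*(-3))*(-3 - 4*X)) = 12*((1*(-3))*(-3 - 4*(-2))) = 12*(-3*(-3 + 8)) = 12*(-3*5) = 12*(-15) = -180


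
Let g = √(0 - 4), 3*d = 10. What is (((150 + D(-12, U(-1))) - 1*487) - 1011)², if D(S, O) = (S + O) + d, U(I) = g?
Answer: 16564864/9 - 16280*I/3 ≈ 1.8405e+6 - 5426.7*I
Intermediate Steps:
d = 10/3 (d = (⅓)*10 = 10/3 ≈ 3.3333)
g = 2*I (g = √(-4) = 2*I ≈ 2.0*I)
U(I) = 2*I
D(S, O) = 10/3 + O + S (D(S, O) = (S + O) + 10/3 = (O + S) + 10/3 = 10/3 + O + S)
(((150 + D(-12, U(-1))) - 1*487) - 1011)² = (((150 + (10/3 + 2*I - 12)) - 1*487) - 1011)² = (((150 + (-26/3 + 2*I)) - 487) - 1011)² = (((424/3 + 2*I) - 487) - 1011)² = ((-1037/3 + 2*I) - 1011)² = (-4070/3 + 2*I)²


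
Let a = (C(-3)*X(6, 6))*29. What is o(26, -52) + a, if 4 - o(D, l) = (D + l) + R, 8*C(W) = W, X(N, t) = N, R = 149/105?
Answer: -15401/420 ≈ -36.669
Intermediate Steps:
R = 149/105 (R = 149*(1/105) = 149/105 ≈ 1.4190)
C(W) = W/8
o(D, l) = 271/105 - D - l (o(D, l) = 4 - ((D + l) + 149/105) = 4 - (149/105 + D + l) = 4 + (-149/105 - D - l) = 271/105 - D - l)
a = -261/4 (a = (((1/8)*(-3))*6)*29 = -3/8*6*29 = -9/4*29 = -261/4 ≈ -65.250)
o(26, -52) + a = (271/105 - 1*26 - 1*(-52)) - 261/4 = (271/105 - 26 + 52) - 261/4 = 3001/105 - 261/4 = -15401/420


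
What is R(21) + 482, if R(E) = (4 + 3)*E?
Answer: 629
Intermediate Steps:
R(E) = 7*E
R(21) + 482 = 7*21 + 482 = 147 + 482 = 629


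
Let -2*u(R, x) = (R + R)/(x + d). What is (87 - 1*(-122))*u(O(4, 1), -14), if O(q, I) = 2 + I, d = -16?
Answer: 209/10 ≈ 20.900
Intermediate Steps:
u(R, x) = -R/(-16 + x) (u(R, x) = -(R + R)/(2*(x - 16)) = -2*R/(2*(-16 + x)) = -R/(-16 + x))
(87 - 1*(-122))*u(O(4, 1), -14) = (87 - 1*(-122))*(-(2 + 1)/(-16 - 14)) = (87 + 122)*(-1*3/(-30)) = 209*(-1*3*(-1/30)) = 209*(⅒) = 209/10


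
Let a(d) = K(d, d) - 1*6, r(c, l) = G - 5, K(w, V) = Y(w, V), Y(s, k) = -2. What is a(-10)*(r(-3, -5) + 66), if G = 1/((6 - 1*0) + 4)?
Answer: -2444/5 ≈ -488.80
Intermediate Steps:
G = ⅒ (G = 1/((6 + 0) + 4) = 1/(6 + 4) = 1/10 = ⅒ ≈ 0.10000)
K(w, V) = -2
r(c, l) = -49/10 (r(c, l) = ⅒ - 5 = -49/10)
a(d) = -8 (a(d) = -2 - 1*6 = -2 - 6 = -8)
a(-10)*(r(-3, -5) + 66) = -8*(-49/10 + 66) = -8*611/10 = -2444/5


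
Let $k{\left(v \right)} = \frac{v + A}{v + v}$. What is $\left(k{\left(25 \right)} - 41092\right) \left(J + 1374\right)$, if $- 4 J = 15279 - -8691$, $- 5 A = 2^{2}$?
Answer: $\frac{94890583323}{500} \approx 1.8978 \cdot 10^{8}$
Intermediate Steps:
$A = - \frac{4}{5}$ ($A = - \frac{2^{2}}{5} = \left(- \frac{1}{5}\right) 4 = - \frac{4}{5} \approx -0.8$)
$k{\left(v \right)} = \frac{- \frac{4}{5} + v}{2 v}$ ($k{\left(v \right)} = \frac{v - \frac{4}{5}}{v + v} = \frac{- \frac{4}{5} + v}{2 v}$)
$J = - \frac{11985}{2}$ ($J = - \frac{15279 - -8691}{4} = - \frac{15279 + \left(-1251 + 9942\right)}{4} = - \frac{15279 + 8691}{4} = \left(- \frac{1}{4}\right) 23970 = - \frac{11985}{2} \approx -5992.5$)
$\left(k{\left(25 \right)} - 41092\right) \left(J + 1374\right) = \left(\frac{-4 + 5 \cdot 25}{10 \cdot 25} - 41092\right) \left(- \frac{11985}{2} + 1374\right) = \left(\frac{1}{10} \cdot \frac{1}{25} \left(-4 + 125\right) - 41092\right) \left(- \frac{9237}{2}\right) = \left(\frac{1}{10} \cdot \frac{1}{25} \cdot 121 - 41092\right) \left(- \frac{9237}{2}\right) = \left(\frac{121}{250} - 41092\right) \left(- \frac{9237}{2}\right) = \left(- \frac{10272879}{250}\right) \left(- \frac{9237}{2}\right) = \frac{94890583323}{500}$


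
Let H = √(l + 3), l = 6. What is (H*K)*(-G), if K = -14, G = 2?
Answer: 84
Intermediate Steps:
H = 3 (H = √(6 + 3) = √9 = 3)
(H*K)*(-G) = (3*(-14))*(-1*2) = -42*(-2) = 84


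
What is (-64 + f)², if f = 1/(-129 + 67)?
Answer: 15752961/3844 ≈ 4098.1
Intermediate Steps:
f = -1/62 (f = 1/(-62) = -1/62 ≈ -0.016129)
(-64 + f)² = (-64 - 1/62)² = (-3969/62)² = 15752961/3844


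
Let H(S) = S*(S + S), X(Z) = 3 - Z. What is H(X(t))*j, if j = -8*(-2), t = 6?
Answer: 288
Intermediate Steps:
H(S) = 2*S² (H(S) = S*(2*S) = 2*S²)
j = 16
H(X(t))*j = (2*(3 - 1*6)²)*16 = (2*(3 - 6)²)*16 = (2*(-3)²)*16 = (2*9)*16 = 18*16 = 288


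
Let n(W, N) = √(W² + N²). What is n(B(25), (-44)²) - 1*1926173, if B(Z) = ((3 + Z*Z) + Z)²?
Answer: -1926173 + √181828383377 ≈ -1.4998e+6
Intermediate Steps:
B(Z) = (3 + Z + Z²)² (B(Z) = ((3 + Z²) + Z)² = (3 + Z + Z²)²)
n(W, N) = √(N² + W²)
n(B(25), (-44)²) - 1*1926173 = √(((-44)²)² + ((3 + 25 + 25²)²)²) - 1*1926173 = √(1936² + ((3 + 25 + 625)²)²) - 1926173 = √(3748096 + (653²)²) - 1926173 = √(3748096 + 426409²) - 1926173 = √(3748096 + 181824635281) - 1926173 = √181828383377 - 1926173 = -1926173 + √181828383377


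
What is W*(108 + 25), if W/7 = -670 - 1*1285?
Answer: -1820105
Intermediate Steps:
W = -13685 (W = 7*(-670 - 1*1285) = 7*(-670 - 1285) = 7*(-1955) = -13685)
W*(108 + 25) = -13685*(108 + 25) = -13685*133 = -1820105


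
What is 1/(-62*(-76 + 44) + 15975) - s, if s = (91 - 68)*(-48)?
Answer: 19826737/17959 ≈ 1104.0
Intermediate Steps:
s = -1104 (s = 23*(-48) = -1104)
1/(-62*(-76 + 44) + 15975) - s = 1/(-62*(-76 + 44) + 15975) - 1*(-1104) = 1/(-62*(-32) + 15975) + 1104 = 1/(1984 + 15975) + 1104 = 1/17959 + 1104 = 19826737/17959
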